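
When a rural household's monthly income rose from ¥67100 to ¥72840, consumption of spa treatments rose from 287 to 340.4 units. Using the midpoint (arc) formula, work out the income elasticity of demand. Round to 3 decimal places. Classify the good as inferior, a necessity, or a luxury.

2.075 (luxury)

ΔQ = 340.4 − 287 = 53.4; midpoint Q̄ = (287 + 340.4)/2 = 313.7.
ΔI = 72840 − 67100 = 5740; midpoint Ī = (67100 + 72840)/2 = 69970.
η = (ΔQ/Q̄) ÷ (ΔI/Ī) = (53.4/313.7) ÷ (5740/69970) = 2.075.
η > 1 ⇒ luxury.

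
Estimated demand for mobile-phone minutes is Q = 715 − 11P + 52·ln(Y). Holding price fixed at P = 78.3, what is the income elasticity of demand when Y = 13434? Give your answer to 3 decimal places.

0.149

At P = 78.3, Y = 13434: Q = 347.988.
Holding P constant, ∂Q/∂Y = 52/Y = 0.00387078.
η_Y = (∂Q/∂Y)·(Y/Q) = 0.00387078 × (13434/347.988) = 0.149.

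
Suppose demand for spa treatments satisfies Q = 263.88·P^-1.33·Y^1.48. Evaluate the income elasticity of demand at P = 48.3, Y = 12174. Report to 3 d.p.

For a multiplicative demand Q = A·P^α·Y^β, the income elasticity is β everywhere.
Here β = 1.48, so η = 1.480.

1.480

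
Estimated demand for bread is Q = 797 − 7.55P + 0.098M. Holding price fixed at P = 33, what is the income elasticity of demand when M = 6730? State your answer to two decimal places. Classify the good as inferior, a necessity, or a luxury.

At P = 33, M = 6730: Q = 1207.390.
Holding P constant, ∂Q/∂M = 0.098.
η_M = (∂Q/∂M)·(M/Q) = 0.098 × (6730/1207.390) = 0.55.
Since 0 < η < 1, this is a necessity.

0.55 (necessity)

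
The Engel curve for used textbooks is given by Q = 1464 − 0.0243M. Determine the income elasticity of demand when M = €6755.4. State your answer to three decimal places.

-0.126

At M = 6755.4: Q = 1299.844.
dQ/dM = −0.0243.
η = (dQ/dM)·(M/Q) = -0.0243 × (6755.4/1299.844) = -0.126.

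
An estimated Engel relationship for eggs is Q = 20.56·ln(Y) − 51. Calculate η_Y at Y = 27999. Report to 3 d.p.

0.129

At Y = 27999: Q = 159.533.
dQ/dY = 20.56/Y = 0.000734312 at this income.
η = (dQ/dY)·(Y/Q) = 0.000734312 × (27999/159.533) = 0.129.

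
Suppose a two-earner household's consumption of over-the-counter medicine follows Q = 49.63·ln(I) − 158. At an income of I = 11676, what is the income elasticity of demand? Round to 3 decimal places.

At I = 11676: Q = 306.799.
dQ/dI = 49.63/I = 0.0042506 at this income.
η = (dQ/dI)·(I/Q) = 0.0042506 × (11676/306.799) = 0.162.

0.162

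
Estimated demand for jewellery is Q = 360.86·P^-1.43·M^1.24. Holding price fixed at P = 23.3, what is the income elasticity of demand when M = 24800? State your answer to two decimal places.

For a multiplicative demand Q = A·P^α·M^β, the income elasticity is β everywhere.
Here β = 1.24, so η = 1.24.

1.24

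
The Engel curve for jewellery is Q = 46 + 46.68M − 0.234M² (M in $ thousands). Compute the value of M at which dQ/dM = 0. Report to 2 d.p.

99.74

dQ/dM = 46.68 − 0.468M.
The good is inferior where dQ/dM < 0. Setting dQ/dM = 0 gives M = 46.68 / 0.468 = 99.74.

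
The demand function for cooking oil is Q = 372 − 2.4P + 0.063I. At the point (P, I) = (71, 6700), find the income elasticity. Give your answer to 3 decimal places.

At P = 71, I = 6700: Q = 623.700.
Holding P constant, ∂Q/∂I = 0.063.
η_I = (∂Q/∂I)·(I/Q) = 0.063 × (6700/623.700) = 0.677.

0.677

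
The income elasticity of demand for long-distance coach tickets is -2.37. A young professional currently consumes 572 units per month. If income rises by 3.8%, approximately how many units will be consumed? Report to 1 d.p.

520.5

%ΔQ ≈ η × %ΔI = -2.37 × 3.8% = -9.006%.
New Q ≈ 572 × (1 − 0.09006) = 520.5.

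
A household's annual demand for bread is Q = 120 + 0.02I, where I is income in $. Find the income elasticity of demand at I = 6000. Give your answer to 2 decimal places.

0.50

At I = 6000: Q = 240.000.
dQ/dI = 0.02.
η = (dQ/dI)·(I/Q) = 0.02 × (6000/240.000) = 0.50.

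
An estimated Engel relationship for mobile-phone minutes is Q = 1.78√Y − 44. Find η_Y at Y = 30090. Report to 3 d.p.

0.583

At Y = 30090: Q = 264.767.
dQ/dY = 1.78/(2√Y) = 0.00513073 at this income.
η = (dQ/dY)·(Y/Q) = 0.00513073 × (30090/264.767) = 0.583.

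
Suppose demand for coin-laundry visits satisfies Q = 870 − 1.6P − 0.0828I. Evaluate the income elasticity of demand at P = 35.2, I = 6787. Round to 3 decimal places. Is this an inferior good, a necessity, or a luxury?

At P = 35.2, I = 6787: Q = 251.716.
Holding P constant, ∂Q/∂I = −0.0828.
η_I = (∂Q/∂I)·(I/Q) = -0.0828 × (6787/251.716) = -2.233.
Since η < 0, this is an inferior good.

-2.233 (inferior good)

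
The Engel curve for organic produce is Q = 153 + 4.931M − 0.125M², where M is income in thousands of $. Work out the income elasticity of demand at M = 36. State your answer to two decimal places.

At M = 36: Q = 168.5160.
dQ/dM = 4.931 − 0.25M = -4.06900.
η = (dQ/dM)·(M/Q) = -4.06900 × (36/168.5160) = -0.87.

-0.87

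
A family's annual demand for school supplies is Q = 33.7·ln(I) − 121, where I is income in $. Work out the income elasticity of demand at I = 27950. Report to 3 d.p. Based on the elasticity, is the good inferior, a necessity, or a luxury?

0.150 (necessity)

At I = 27950: Q = 224.026.
dQ/dI = 33.7/I = 0.00120572 at this income.
η = (dQ/dI)·(I/Q) = 0.00120572 × (27950/224.026) = 0.150.
Since 0 < η < 1, the good is a necessity.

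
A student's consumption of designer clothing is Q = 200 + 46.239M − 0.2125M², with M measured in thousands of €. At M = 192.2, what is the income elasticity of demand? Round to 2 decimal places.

At M = 192.2: Q = 1237.2073.
dQ/dM = 46.239 − 0.425M = -35.44600.
η = (dQ/dM)·(M/Q) = -35.44600 × (192.2/1237.2073) = -5.51.

-5.51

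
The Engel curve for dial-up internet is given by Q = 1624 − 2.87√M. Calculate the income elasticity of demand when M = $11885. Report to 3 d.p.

-0.119

At M = 11885: Q = 1311.117.
dQ/dM = -2.87/(2√M) = -0.0131629 at this income.
η = (dQ/dM)·(M/Q) = -0.0131629 × (11885/1311.117) = -0.119.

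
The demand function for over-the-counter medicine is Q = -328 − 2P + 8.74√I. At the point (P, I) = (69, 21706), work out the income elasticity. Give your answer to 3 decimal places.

At P = 69, I = 21706: Q = 821.660.
Holding P constant, ∂Q/∂I = 8.74/(2√I) = 0.0296614.
η_I = (∂Q/∂I)·(I/Q) = 0.0296614 × (21706/821.660) = 0.784.

0.784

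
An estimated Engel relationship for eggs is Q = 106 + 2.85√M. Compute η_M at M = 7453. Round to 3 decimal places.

0.349

At M = 7453: Q = 352.043.
dQ/dM = 2.85/(2√M) = 0.0165063 at this income.
η = (dQ/dM)·(M/Q) = 0.0165063 × (7453/352.043) = 0.349.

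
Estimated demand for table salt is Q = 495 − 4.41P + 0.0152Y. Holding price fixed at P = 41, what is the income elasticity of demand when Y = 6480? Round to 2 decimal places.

At P = 41, Y = 6480: Q = 412.686.
Holding P constant, ∂Q/∂Y = 0.0152.
η_Y = (∂Q/∂Y)·(Y/Q) = 0.0152 × (6480/412.686) = 0.24.

0.24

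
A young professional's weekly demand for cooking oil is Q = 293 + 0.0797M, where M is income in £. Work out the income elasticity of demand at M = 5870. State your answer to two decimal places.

At M = 5870: Q = 760.839.
dQ/dM = 0.0797.
η = (dQ/dM)·(M/Q) = 0.0797 × (5870/760.839) = 0.61.

0.61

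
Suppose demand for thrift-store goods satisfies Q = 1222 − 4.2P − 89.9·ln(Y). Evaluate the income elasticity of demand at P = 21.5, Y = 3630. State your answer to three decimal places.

-0.228

At P = 21.5, Y = 3630: Q = 394.791.
Holding P constant, ∂Q/∂Y = -89.9/Y = -0.0247658.
η_Y = (∂Q/∂Y)·(Y/Q) = -0.0247658 × (3630/394.791) = -0.228.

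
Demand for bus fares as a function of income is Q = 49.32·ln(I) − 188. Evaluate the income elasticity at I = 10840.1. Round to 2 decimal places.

At I = 10840.1: Q = 270.232.
dQ/dI = 49.32/I = 0.00454977 at this income.
η = (dQ/dI)·(I/Q) = 0.00454977 × (10840.1/270.232) = 0.18.

0.18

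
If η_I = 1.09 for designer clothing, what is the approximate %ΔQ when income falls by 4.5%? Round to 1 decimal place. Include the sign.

-4.9%

%ΔQ ≈ η × %ΔI = 1.09 × (-4.5%) = -4.9%.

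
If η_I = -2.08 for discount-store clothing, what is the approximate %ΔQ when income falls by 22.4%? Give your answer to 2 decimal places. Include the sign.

%ΔQ ≈ η × %ΔI = -2.08 × (-22.4%) = 46.59%.

46.59%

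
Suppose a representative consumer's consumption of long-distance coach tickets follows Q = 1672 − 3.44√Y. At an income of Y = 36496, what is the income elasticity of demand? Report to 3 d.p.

At Y = 36496: Q = 1014.825.
dQ/dY = -3.44/(2√Y) = -0.00900338 at this income.
η = (dQ/dY)·(Y/Q) = -0.00900338 × (36496/1014.825) = -0.324.

-0.324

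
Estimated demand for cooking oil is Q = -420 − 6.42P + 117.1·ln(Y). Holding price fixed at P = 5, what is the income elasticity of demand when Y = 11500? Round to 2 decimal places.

At P = 5, Y = 11500: Q = 642.797.
Holding P constant, ∂Q/∂Y = 117.1/Y = 0.0101826.
η_Y = (∂Q/∂Y)·(Y/Q) = 0.0101826 × (11500/642.797) = 0.18.

0.18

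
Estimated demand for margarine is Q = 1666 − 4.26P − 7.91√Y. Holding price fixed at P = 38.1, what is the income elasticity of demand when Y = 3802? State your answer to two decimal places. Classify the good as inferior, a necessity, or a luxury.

-0.24 (inferior good)

At P = 38.1, Y = 3802: Q = 1015.961.
Holding P constant, ∂Q/∂Y = -7.91/(2√Y) = -0.0641417.
η_Y = (∂Q/∂Y)·(Y/Q) = -0.0641417 × (3802/1015.961) = -0.24.
Since η < 0, this is an inferior good.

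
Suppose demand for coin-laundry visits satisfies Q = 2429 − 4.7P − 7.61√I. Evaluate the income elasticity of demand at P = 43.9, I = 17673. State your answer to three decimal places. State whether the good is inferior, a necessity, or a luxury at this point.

-0.418 (inferior good)

At P = 43.9, I = 17673: Q = 1210.998.
Holding P constant, ∂Q/∂I = -7.61/(2√I) = -0.028622.
η_I = (∂Q/∂I)·(I/Q) = -0.028622 × (17673/1210.998) = -0.418.
Since η < 0, this is an inferior good.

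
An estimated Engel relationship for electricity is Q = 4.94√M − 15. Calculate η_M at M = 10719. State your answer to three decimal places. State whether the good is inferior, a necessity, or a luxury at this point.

0.515 (necessity)

At M = 10719: Q = 496.451.
dQ/dM = 4.94/(2√M) = 0.0238572 at this income.
η = (dQ/dM)·(M/Q) = 0.0238572 × (10719/496.451) = 0.515.
Since 0 < η < 1, the good is a necessity.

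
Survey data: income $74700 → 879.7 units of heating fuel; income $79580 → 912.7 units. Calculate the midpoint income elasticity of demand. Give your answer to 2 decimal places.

0.58

ΔQ = 912.7 − 879.7 = 33; midpoint Q̄ = (879.7 + 912.7)/2 = 896.2.
ΔI = 79580 − 74700 = 4880; midpoint Ī = (74700 + 79580)/2 = 77140.
η = (ΔQ/Q̄) ÷ (ΔI/Ī) = (33/896.2) ÷ (4880/77140) = 0.58.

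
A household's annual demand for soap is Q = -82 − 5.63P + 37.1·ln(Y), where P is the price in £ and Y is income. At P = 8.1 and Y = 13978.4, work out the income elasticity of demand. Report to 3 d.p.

0.164

At P = 8.1, Y = 13978.4: Q = 226.526.
Holding P constant, ∂Q/∂Y = 37.1/Y = 0.00265409.
η_Y = (∂Q/∂Y)·(Y/Q) = 0.00265409 × (13978.4/226.526) = 0.164.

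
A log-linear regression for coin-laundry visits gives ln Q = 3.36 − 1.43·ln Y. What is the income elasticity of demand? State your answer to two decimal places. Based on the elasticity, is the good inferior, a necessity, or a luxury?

In a log-linear demand, the coefficient on ln Y is the income elasticity.
So η = -1.43.
η < 0 ⇒ inferior good.

-1.43 (inferior good)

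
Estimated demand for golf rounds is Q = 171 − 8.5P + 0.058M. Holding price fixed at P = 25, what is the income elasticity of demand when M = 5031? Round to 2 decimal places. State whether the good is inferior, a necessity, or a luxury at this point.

1.17 (luxury)

At P = 25, M = 5031: Q = 250.298.
Holding P constant, ∂Q/∂M = 0.058.
η_M = (∂Q/∂M)·(M/Q) = 0.058 × (5031/250.298) = 1.17.
Since η > 1, this is a luxury.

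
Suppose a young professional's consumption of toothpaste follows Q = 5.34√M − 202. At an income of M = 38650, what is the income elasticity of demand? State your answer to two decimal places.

0.62

At M = 38650: Q = 847.823.
dQ/dM = 5.34/(2√M) = 0.0135811 at this income.
η = (dQ/dM)·(M/Q) = 0.0135811 × (38650/847.823) = 0.62.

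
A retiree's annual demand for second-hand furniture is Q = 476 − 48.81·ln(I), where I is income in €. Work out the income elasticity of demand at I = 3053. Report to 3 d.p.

At I = 3053: Q = 84.354.
dQ/dI = -48.81/I = -0.0159876 at this income.
η = (dQ/dI)·(I/Q) = -0.0159876 × (3053/84.354) = -0.579.

-0.579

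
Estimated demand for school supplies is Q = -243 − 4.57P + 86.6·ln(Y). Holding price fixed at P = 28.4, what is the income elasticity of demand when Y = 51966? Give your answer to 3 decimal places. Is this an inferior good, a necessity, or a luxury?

At P = 28.4, Y = 51966: Q = 567.545.
Holding P constant, ∂Q/∂Y = 86.6/Y = 0.00166647.
η_Y = (∂Q/∂Y)·(Y/Q) = 0.00166647 × (51966/567.545) = 0.153.
Since 0 < η < 1, this is a necessity.

0.153 (necessity)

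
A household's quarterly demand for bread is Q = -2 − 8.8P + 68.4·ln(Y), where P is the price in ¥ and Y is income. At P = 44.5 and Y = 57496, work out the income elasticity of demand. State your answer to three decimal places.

0.192

At P = 44.5, Y = 57496: Q = 356.028.
Holding P constant, ∂Q/∂Y = 68.4/Y = 0.00118965.
η_Y = (∂Q/∂Y)·(Y/Q) = 0.00118965 × (57496/356.028) = 0.192.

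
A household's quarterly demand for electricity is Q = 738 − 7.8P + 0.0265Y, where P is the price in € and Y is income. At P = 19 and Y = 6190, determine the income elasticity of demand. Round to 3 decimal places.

At P = 19, Y = 6190: Q = 753.835.
Holding P constant, ∂Q/∂Y = 0.0265.
η_Y = (∂Q/∂Y)·(Y/Q) = 0.0265 × (6190/753.835) = 0.218.

0.218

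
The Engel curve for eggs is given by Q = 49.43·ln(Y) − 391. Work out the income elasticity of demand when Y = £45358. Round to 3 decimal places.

At Y = 45358: Q = 139.005.
dQ/dY = 49.43/Y = 0.00108977 at this income.
η = (dQ/dY)·(Y/Q) = 0.00108977 × (45358/139.005) = 0.356.

0.356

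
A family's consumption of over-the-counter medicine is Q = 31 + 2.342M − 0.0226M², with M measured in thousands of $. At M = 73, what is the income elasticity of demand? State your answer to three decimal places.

At M = 73: Q = 81.5306.
dQ/dM = 2.342 − 0.0452M = -0.95760.
η = (dQ/dM)·(M/Q) = -0.95760 × (73/81.5306) = -0.857.

-0.857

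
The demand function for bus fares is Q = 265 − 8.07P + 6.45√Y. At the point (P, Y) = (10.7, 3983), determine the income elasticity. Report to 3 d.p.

At P = 10.7, Y = 3983: Q = 585.717.
Holding P constant, ∂Q/∂Y = 6.45/(2√Y) = 0.0511004.
η_Y = (∂Q/∂Y)·(Y/Q) = 0.0511004 × (3983/585.717) = 0.347.

0.347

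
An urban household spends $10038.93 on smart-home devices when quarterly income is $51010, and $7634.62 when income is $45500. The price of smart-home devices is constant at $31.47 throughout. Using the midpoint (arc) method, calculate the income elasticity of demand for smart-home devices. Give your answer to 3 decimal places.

With a constant price, Q₁ = 10038.93/31.47 = 319.000 and Q₂ = 7634.62/31.47 = 242.600 (equivalently, work directly with expenditure since P cancels).
Midpoint %ΔQ = (7634.62 − 10038.93)/8836.78 = -0.27208; midpoint %ΔI = (45500 − 51010)/48255 = -0.11419.
η = -0.27208 / -0.11419 = 2.383.

2.383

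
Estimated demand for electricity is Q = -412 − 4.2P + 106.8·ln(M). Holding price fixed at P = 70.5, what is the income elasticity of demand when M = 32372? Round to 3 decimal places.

0.266

At P = 70.5, M = 32372: Q = 401.023.
Holding P constant, ∂Q/∂M = 106.8/M = 0.00329915.
η_M = (∂Q/∂M)·(M/Q) = 0.00329915 × (32372/401.023) = 0.266.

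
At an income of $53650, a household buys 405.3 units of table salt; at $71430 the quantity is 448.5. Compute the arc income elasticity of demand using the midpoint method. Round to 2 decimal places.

0.36

ΔQ = 448.5 − 405.3 = 43.2; midpoint Q̄ = (405.3 + 448.5)/2 = 426.9.
ΔI = 71430 − 53650 = 17780; midpoint Ī = (53650 + 71430)/2 = 62540.
η = (ΔQ/Q̄) ÷ (ΔI/Ī) = (43.2/426.9) ÷ (17780/62540) = 0.36.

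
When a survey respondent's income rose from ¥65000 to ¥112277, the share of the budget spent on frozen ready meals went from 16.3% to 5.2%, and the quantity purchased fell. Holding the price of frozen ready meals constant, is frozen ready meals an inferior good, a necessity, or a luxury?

Quantity demanded falls as income rises, so η < 0.

inferior good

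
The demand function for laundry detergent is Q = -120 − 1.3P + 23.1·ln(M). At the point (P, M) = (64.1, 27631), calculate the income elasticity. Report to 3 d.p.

At P = 64.1, M = 27631: Q = 32.907.
Holding P constant, ∂Q/∂M = 23.1/M = 0.000836018.
η_M = (∂Q/∂M)·(M/Q) = 0.000836018 × (27631/32.907) = 0.702.

0.702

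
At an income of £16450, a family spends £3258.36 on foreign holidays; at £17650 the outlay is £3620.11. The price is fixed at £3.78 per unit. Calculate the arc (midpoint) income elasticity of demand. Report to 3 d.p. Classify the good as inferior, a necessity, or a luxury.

1.494 (luxury)

With a constant price, Q₁ = 3258.36/3.78 = 862.000 and Q₂ = 3620.11/3.78 = 957.701 (equivalently, work directly with expenditure since P cancels).
Midpoint %ΔQ = (3620.11 − 3258.36)/3439.24 = 0.10518; midpoint %ΔI = (17650 − 16450)/17050 = 0.07038.
η = 0.10518 / 0.07038 = 1.494.
η > 1 ⇒ luxury.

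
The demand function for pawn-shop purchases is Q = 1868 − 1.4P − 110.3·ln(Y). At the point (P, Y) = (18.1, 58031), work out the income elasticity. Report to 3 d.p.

-0.174

At P = 18.1, Y = 58031: Q = 632.809.
Holding P constant, ∂Q/∂Y = -110.3/Y = -0.00190071.
η_Y = (∂Q/∂Y)·(Y/Q) = -0.00190071 × (58031/632.809) = -0.174.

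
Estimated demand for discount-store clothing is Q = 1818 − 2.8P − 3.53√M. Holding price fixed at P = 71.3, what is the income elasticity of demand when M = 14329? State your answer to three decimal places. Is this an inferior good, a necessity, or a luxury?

-0.177 (inferior good)

At P = 71.3, M = 14329: Q = 1195.806.
Holding P constant, ∂Q/∂M = -3.53/(2√M) = -0.0147447.
η_M = (∂Q/∂M)·(M/Q) = -0.0147447 × (14329/1195.806) = -0.177.
Since η < 0, this is an inferior good.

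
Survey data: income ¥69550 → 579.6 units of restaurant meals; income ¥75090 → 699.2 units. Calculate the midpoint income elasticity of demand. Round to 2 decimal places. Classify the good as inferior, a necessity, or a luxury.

2.44 (luxury)

ΔQ = 699.2 − 579.6 = 119.6; midpoint Q̄ = (579.6 + 699.2)/2 = 639.4.
ΔI = 75090 − 69550 = 5540; midpoint Ī = (69550 + 75090)/2 = 72320.
η = (ΔQ/Q̄) ÷ (ΔI/Ī) = (119.6/639.4) ÷ (5540/72320) = 2.44.
η > 1 ⇒ luxury.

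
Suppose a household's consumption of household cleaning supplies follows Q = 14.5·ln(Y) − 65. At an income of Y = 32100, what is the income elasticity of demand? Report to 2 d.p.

0.17

At Y = 32100: Q = 85.461.
dQ/dY = 14.5/Y = 0.000451713 at this income.
η = (dQ/dY)·(Y/Q) = 0.000451713 × (32100/85.461) = 0.17.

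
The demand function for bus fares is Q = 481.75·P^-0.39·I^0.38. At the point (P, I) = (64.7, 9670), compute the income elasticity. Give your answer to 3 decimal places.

0.380

For a multiplicative demand Q = A·P^α·I^β, the income elasticity is β everywhere.
Here β = 0.38, so η = 0.380.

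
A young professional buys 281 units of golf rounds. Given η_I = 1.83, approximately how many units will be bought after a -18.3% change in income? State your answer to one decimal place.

%ΔQ ≈ η × %ΔI = 1.83 × (-18.3%) = -33.489%.
New Q ≈ 281 × (1 − 0.33489) = 186.9.

186.9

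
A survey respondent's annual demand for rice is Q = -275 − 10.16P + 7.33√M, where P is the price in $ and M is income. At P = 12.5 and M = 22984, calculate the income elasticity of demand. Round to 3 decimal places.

At P = 12.5, M = 22984: Q = 709.263.
Holding P constant, ∂Q/∂M = 7.33/(2√M) = 0.0241747.
η_M = (∂Q/∂M)·(M/Q) = 0.0241747 × (22984/709.263) = 0.783.

0.783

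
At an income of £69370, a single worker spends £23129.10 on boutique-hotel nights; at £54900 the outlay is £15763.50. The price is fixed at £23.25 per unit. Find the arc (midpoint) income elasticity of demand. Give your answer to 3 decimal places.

With a constant price, Q₁ = 23129.10/23.25 = 994.800 and Q₂ = 15763.50/23.25 = 678.000 (equivalently, work directly with expenditure since P cancels).
Midpoint %ΔQ = (15763.50 − 23129.10)/19446.30 = -0.37877; midpoint %ΔI = (54900 − 69370)/62135 = -0.23288.
η = -0.37877 / -0.23288 = 1.626.

1.626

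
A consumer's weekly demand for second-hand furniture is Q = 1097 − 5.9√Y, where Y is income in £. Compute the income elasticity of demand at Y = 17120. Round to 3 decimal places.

At Y = 17120: Q = 325.024.
dQ/dY = -5.9/(2√Y) = -0.022546 at this income.
η = (dQ/dY)·(Y/Q) = -0.022546 × (17120/325.024) = -1.188.

-1.188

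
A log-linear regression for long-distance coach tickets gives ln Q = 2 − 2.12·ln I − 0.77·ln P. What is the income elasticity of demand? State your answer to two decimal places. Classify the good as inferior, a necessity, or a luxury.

-2.12 (inferior good)

In a log-linear demand, the coefficient on ln I is the income elasticity.
So η = -2.12.
η < 0 ⇒ inferior good.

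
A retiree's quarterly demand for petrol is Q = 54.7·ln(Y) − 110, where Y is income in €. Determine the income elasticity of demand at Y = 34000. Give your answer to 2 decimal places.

0.12

At Y = 34000: Q = 460.746.
dQ/dY = 54.7/Y = 0.00160882 at this income.
η = (dQ/dY)·(Y/Q) = 0.00160882 × (34000/460.746) = 0.12.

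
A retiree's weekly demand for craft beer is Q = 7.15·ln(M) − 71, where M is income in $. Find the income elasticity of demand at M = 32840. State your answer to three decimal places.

2.131

At M = 32840: Q = 3.356.
dQ/dM = 7.15/M = 0.000217722 at this income.
η = (dQ/dM)·(M/Q) = 0.000217722 × (32840/3.356) = 2.131.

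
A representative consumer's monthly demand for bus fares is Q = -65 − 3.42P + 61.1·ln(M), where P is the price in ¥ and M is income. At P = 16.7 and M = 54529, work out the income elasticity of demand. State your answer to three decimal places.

0.112

At P = 16.7, M = 54529: Q = 544.272.
Holding P constant, ∂Q/∂M = 61.1/M = 0.0011205.
η_M = (∂Q/∂M)·(M/Q) = 0.0011205 × (54529/544.272) = 0.112.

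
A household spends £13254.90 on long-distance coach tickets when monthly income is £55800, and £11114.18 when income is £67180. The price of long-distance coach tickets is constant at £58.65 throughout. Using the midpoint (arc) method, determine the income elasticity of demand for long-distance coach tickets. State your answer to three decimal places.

-0.949

With a constant price, Q₁ = 13254.90/58.65 = 226.000 and Q₂ = 11114.18/58.65 = 189.500 (equivalently, work directly with expenditure since P cancels).
Midpoint %ΔQ = (11114.18 − 13254.90)/12184.54 = -0.17569; midpoint %ΔI = (67180 − 55800)/61490 = 0.18507.
η = -0.17569 / 0.18507 = -0.949.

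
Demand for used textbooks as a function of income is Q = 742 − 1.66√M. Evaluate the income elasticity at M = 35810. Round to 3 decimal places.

-0.367

At M = 35810: Q = 427.869.
dQ/dM = -1.66/(2√M) = -0.00438607 at this income.
η = (dQ/dM)·(M/Q) = -0.00438607 × (35810/427.869) = -0.367.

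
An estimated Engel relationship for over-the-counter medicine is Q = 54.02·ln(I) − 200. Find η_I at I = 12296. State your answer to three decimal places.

At I = 12296: Q = 308.708.
dQ/dI = 54.02/I = 0.0043933 at this income.
η = (dQ/dI)·(I/Q) = 0.0043933 × (12296/308.708) = 0.175.

0.175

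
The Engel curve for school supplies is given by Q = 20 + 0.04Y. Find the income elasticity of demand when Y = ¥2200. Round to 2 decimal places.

At Y = 2200: Q = 108.000.
dQ/dY = 0.04.
η = (dQ/dY)·(Y/Q) = 0.04 × (2200/108.000) = 0.81.

0.81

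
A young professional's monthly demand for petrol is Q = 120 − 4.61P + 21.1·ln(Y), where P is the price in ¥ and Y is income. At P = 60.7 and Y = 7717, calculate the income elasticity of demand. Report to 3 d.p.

At P = 60.7, Y = 7717: Q = 29.043.
Holding P constant, ∂Q/∂Y = 21.1/Y = 0.00273422.
η_Y = (∂Q/∂Y)·(Y/Q) = 0.00273422 × (7717/29.043) = 0.727.

0.727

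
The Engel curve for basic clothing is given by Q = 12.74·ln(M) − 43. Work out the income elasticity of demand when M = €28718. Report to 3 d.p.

0.145

At M = 28718: Q = 87.780.
dQ/dM = 12.74/M = 0.000443624 at this income.
η = (dQ/dM)·(M/Q) = 0.000443624 × (28718/87.780) = 0.145.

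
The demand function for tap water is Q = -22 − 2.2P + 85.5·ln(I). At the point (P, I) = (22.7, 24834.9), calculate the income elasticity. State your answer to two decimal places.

At P = 22.7, I = 24834.9: Q = 793.320.
Holding P constant, ∂Q/∂I = 85.5/I = 0.00344274.
η_I = (∂Q/∂I)·(I/Q) = 0.00344274 × (24834.9/793.320) = 0.11.

0.11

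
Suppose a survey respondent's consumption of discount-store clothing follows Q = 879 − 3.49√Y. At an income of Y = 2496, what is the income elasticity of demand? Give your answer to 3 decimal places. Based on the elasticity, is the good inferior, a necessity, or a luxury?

At Y = 2496: Q = 704.640.
dQ/dY = -3.49/(2√Y) = -0.034928 at this income.
η = (dQ/dY)·(Y/Q) = -0.034928 × (2496/704.640) = -0.124.
Since η < 0, the good is an inferior good.

-0.124 (inferior good)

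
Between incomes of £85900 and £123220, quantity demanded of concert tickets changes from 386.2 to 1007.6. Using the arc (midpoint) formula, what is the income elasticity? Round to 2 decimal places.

2.50

ΔQ = 1007.6 − 386.2 = 621.4; midpoint Q̄ = (386.2 + 1007.6)/2 = 696.9.
ΔI = 123220 − 85900 = 37320; midpoint Ī = (85900 + 123220)/2 = 104560.
η = (ΔQ/Q̄) ÷ (ΔI/Ī) = (621.4/696.9) ÷ (37320/104560) = 2.50.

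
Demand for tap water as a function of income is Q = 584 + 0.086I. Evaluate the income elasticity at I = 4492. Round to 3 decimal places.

At I = 4492: Q = 970.312.
dQ/dI = 0.086.
η = (dQ/dI)·(I/Q) = 0.086 × (4492/970.312) = 0.398.

0.398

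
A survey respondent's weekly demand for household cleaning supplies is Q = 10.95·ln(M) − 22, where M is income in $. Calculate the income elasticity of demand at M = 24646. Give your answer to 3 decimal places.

At M = 24646: Q = 88.730.
dQ/dM = 10.95/M = 0.000444291 at this income.
η = (dQ/dM)·(M/Q) = 0.000444291 × (24646/88.730) = 0.123.

0.123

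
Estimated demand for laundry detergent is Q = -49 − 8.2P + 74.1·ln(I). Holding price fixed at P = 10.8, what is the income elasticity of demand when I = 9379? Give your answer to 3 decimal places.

At P = 10.8, I = 9379: Q = 540.176.
Holding P constant, ∂Q/∂I = 74.1/I = 0.00790063.
η_I = (∂Q/∂I)·(I/Q) = 0.00790063 × (9379/540.176) = 0.137.

0.137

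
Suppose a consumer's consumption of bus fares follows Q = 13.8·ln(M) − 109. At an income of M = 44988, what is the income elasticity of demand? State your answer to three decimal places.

At M = 44988: Q = 38.855.
dQ/dM = 13.8/M = 0.000306748 at this income.
η = (dQ/dM)·(M/Q) = 0.000306748 × (44988/38.855) = 0.355.

0.355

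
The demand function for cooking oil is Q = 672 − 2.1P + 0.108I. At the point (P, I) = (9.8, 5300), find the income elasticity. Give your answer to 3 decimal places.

0.468

At P = 9.8, I = 5300: Q = 1223.820.
Holding P constant, ∂Q/∂I = 0.108.
η_I = (∂Q/∂I)·(I/Q) = 0.108 × (5300/1223.820) = 0.468.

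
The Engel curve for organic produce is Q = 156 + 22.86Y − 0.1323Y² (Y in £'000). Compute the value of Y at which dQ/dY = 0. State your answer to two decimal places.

dQ/dY = 22.86 − 0.2646Y.
The good is inferior where dQ/dY < 0. Setting dQ/dY = 0 gives Y = 22.86 / 0.2646 = 86.39.

86.39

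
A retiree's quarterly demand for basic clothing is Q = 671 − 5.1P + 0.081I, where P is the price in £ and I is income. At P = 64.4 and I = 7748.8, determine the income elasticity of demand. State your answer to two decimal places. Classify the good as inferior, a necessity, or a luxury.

0.65 (necessity)

At P = 64.4, I = 7748.8: Q = 970.213.
Holding P constant, ∂Q/∂I = 0.081.
η_I = (∂Q/∂I)·(I/Q) = 0.081 × (7748.8/970.213) = 0.65.
Since 0 < η < 1, this is a necessity.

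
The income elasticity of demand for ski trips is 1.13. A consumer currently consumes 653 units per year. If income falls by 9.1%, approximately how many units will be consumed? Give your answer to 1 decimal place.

%ΔQ ≈ η × %ΔI = 1.13 × (-9.1%) = -10.283%.
New Q ≈ 653 × (1 − 0.10283) = 585.9.

585.9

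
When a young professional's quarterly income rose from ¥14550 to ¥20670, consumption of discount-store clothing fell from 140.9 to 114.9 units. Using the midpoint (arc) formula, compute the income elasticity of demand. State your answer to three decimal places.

-0.585

ΔQ = 114.9 − 140.9 = -26; midpoint Q̄ = (140.9 + 114.9)/2 = 127.9.
ΔI = 20670 − 14550 = 6120; midpoint Ī = (14550 + 20670)/2 = 17610.
η = (ΔQ/Q̄) ÷ (ΔI/Ī) = (-26/127.9) ÷ (6120/17610) = -0.585.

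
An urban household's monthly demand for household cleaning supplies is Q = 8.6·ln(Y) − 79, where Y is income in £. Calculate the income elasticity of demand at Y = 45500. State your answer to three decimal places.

At Y = 45500: Q = 13.239.
dQ/dY = 8.6/Y = 0.000189011 at this income.
η = (dQ/dY)·(Y/Q) = 0.000189011 × (45500/13.239) = 0.650.

0.650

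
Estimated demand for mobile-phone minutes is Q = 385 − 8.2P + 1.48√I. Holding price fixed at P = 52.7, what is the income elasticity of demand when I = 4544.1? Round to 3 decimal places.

0.948

At P = 52.7, I = 4544.1: Q = 52.627.
Holding P constant, ∂Q/∂I = 1.48/(2√I) = 0.0109776.
η_I = (∂Q/∂I)·(I/Q) = 0.0109776 × (4544.1/52.627) = 0.948.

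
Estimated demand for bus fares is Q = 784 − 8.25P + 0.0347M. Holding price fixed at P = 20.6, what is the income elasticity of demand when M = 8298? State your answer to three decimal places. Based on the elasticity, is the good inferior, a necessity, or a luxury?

At P = 20.6, M = 8298: Q = 901.991.
Holding P constant, ∂Q/∂M = 0.0347.
η_M = (∂Q/∂M)·(M/Q) = 0.0347 × (8298/901.991) = 0.319.
Since 0 < η < 1, this is a necessity.

0.319 (necessity)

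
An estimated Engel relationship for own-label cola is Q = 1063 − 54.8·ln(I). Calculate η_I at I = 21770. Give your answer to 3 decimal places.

At I = 21770: Q = 515.642.
dQ/dI = -54.8/I = -0.00251723 at this income.
η = (dQ/dI)·(I/Q) = -0.00251723 × (21770/515.642) = -0.106.

-0.106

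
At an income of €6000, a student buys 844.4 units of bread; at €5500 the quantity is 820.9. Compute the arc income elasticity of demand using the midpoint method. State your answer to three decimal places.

ΔQ = 820.9 − 844.4 = -23.5; midpoint Q̄ = (844.4 + 820.9)/2 = 832.65.
ΔI = 5500 − 6000 = -500; midpoint Ī = (6000 + 5500)/2 = 5750.
η = (ΔQ/Q̄) ÷ (ΔI/Ī) = (-23.5/832.65) ÷ (-500/5750) = 0.325.

0.325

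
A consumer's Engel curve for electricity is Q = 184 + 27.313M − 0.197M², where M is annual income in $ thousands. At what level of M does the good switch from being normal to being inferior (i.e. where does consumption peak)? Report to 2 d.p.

dQ/dM = 27.313 − 0.394M.
The good is inferior where dQ/dM < 0. Setting dQ/dM = 0 gives M = 27.313 / 0.394 = 69.32.

69.32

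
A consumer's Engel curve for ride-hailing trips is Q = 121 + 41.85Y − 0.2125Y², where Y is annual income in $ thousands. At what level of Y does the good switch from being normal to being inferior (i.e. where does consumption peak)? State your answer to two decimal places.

98.47

dQ/dY = 41.85 − 0.425Y.
The good is inferior where dQ/dY < 0. Setting dQ/dY = 0 gives Y = 41.85 / 0.425 = 98.47.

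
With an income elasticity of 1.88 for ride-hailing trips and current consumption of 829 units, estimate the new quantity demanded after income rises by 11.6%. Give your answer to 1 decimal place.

1009.8

%ΔQ ≈ η × %ΔI = 1.88 × 11.6% = 21.808%.
New Q ≈ 829 × (1 + 0.21808) = 1009.8.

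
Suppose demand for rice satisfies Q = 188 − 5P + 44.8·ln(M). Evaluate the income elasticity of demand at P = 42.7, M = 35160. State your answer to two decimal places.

0.10

At P = 42.7, M = 35160: Q = 443.451.
Holding P constant, ∂Q/∂M = 44.8/M = 0.00127418.
η_M = (∂Q/∂M)·(M/Q) = 0.00127418 × (35160/443.451) = 0.10.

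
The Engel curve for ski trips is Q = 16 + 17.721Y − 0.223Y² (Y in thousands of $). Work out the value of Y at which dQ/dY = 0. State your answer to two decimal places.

39.73

dQ/dY = 17.721 − 0.446Y.
The good is inferior where dQ/dY < 0. Setting dQ/dY = 0 gives Y = 17.721 / 0.446 = 39.73.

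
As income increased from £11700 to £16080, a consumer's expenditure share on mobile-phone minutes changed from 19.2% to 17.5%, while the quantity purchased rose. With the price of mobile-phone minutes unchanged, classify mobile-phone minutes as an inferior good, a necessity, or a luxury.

necessity

Quantity rises but the budget share falls as income rises, so 0 < η < 1.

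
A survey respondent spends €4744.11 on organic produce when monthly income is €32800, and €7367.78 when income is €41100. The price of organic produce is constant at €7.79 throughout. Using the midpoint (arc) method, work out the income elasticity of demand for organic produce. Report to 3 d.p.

With a constant price, Q₁ = 4744.11/7.79 = 609.000 and Q₂ = 7367.78/7.79 = 945.800 (equivalently, work directly with expenditure since P cancels).
Midpoint %ΔQ = (7367.78 − 4744.11)/6055.95 = 0.43324; midpoint %ΔI = (41100 − 32800)/36950 = 0.22463.
η = 0.43324 / 0.22463 = 1.929.

1.929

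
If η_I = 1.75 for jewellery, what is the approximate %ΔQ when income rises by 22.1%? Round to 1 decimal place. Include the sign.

%ΔQ ≈ η × %ΔI = 1.75 × 22.1% = 38.7%.

38.7%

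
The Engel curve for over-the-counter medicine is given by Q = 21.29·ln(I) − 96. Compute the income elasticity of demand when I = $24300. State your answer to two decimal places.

0.18

At I = 24300: Q = 118.991.
dQ/dI = 21.29/I = 0.000876132 at this income.
η = (dQ/dI)·(I/Q) = 0.000876132 × (24300/118.991) = 0.18.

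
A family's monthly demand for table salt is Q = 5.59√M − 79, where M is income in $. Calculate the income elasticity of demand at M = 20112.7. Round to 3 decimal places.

0.555

At M = 20112.7: Q = 713.770.
dQ/dM = 5.59/(2√M) = 0.0197082 at this income.
η = (dQ/dM)·(M/Q) = 0.0197082 × (20112.7/713.770) = 0.555.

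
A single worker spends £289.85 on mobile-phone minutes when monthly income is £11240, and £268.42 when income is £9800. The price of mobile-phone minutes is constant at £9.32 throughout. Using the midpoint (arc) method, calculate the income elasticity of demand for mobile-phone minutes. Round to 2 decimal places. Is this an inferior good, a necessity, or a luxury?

0.56 (necessity)

With a constant price, Q₁ = 289.85/9.32 = 31.100 and Q₂ = 268.42/9.32 = 28.800 (equivalently, work directly with expenditure since P cancels).
Midpoint %ΔQ = (268.42 − 289.85)/279.14 = -0.07677; midpoint %ΔI = (9800 − 11240)/10520 = -0.13688.
η = -0.07677 / -0.13688 = 0.56.
0 < η < 1 ⇒ necessity.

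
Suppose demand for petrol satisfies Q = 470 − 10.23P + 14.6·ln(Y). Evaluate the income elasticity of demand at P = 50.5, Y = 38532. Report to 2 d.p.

At P = 50.5, Y = 38532: Q = 107.550.
Holding P constant, ∂Q/∂Y = 14.6/Y = 0.000378906.
η_Y = (∂Q/∂Y)·(Y/Q) = 0.000378906 × (38532/107.550) = 0.14.

0.14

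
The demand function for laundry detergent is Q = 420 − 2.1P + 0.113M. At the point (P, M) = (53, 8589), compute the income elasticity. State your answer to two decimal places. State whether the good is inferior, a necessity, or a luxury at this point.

At P = 53, M = 8589: Q = 1279.257.
Holding P constant, ∂Q/∂M = 0.113.
η_M = (∂Q/∂M)·(M/Q) = 0.113 × (8589/1279.257) = 0.76.
Since 0 < η < 1, this is a necessity.

0.76 (necessity)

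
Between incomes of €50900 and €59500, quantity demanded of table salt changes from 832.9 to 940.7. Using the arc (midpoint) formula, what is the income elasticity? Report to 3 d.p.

ΔQ = 940.7 − 832.9 = 107.8; midpoint Q̄ = (832.9 + 940.7)/2 = 886.8.
ΔI = 59500 − 50900 = 8600; midpoint Ī = (50900 + 59500)/2 = 55200.
η = (ΔQ/Q̄) ÷ (ΔI/Ī) = (107.8/886.8) ÷ (8600/55200) = 0.780.

0.780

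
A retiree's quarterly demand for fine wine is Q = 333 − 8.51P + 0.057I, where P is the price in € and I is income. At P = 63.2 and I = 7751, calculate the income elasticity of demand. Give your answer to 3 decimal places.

At P = 63.2, I = 7751: Q = 236.975.
Holding P constant, ∂Q/∂I = 0.057.
η_I = (∂Q/∂I)·(I/Q) = 0.057 × (7751/236.975) = 1.864.

1.864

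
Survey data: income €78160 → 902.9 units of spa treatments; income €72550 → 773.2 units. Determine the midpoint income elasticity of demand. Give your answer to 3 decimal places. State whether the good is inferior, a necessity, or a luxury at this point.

ΔQ = 773.2 − 902.9 = -129.7; midpoint Q̄ = (902.9 + 773.2)/2 = 838.05.
ΔI = 72550 − 78160 = -5610; midpoint Ī = (78160 + 72550)/2 = 75355.
η = (ΔQ/Q̄) ÷ (ΔI/Ī) = (-129.7/838.05) ÷ (-5610/75355) = 2.079.
η > 1 ⇒ luxury.

2.079 (luxury)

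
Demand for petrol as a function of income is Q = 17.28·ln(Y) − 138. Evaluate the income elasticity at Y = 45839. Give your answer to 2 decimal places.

0.36

At Y = 45839: Q = 47.464.
dQ/dY = 17.28/Y = 0.000376972 at this income.
η = (dQ/dY)·(Y/Q) = 0.000376972 × (45839/47.464) = 0.36.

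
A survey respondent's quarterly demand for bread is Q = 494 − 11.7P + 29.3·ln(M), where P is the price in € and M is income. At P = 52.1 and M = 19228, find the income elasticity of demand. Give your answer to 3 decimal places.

0.169

At P = 52.1, M = 19228: Q = 173.449.
Holding P constant, ∂Q/∂M = 29.3/M = 0.00152382.
η_M = (∂Q/∂M)·(M/Q) = 0.00152382 × (19228/173.449) = 0.169.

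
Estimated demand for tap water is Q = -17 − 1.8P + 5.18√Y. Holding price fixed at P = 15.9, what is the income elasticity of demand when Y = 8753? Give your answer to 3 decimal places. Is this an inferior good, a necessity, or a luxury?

At P = 15.9, Y = 8753: Q = 439.008.
Holding P constant, ∂Q/∂Y = 5.18/(2√Y) = 0.0276835.
η_Y = (∂Q/∂Y)·(Y/Q) = 0.0276835 × (8753/439.008) = 0.552.
Since 0 < η < 1, this is a necessity.

0.552 (necessity)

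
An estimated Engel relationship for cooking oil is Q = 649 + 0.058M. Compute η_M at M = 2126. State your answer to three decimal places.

At M = 2126: Q = 772.308.
dQ/dM = 0.058.
η = (dQ/dM)·(M/Q) = 0.058 × (2126/772.308) = 0.160.

0.160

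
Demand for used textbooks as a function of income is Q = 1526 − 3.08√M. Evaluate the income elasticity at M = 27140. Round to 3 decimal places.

At M = 27140: Q = 1018.594.
dQ/dM = -3.08/(2√M) = -0.00934794 at this income.
η = (dQ/dM)·(M/Q) = -0.00934794 × (27140/1018.594) = -0.249.

-0.249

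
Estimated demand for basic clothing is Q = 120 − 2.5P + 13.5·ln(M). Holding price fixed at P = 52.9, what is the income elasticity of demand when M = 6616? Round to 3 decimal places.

0.127

At P = 52.9, M = 6616: Q = 106.513.
Holding P constant, ∂Q/∂M = 13.5/M = 0.00204051.
η_M = (∂Q/∂M)·(M/Q) = 0.00204051 × (6616/106.513) = 0.127.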